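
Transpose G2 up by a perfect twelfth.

D4

Counting five letter names plus an octave up from G lands on D.
A perfect twelfth spans 19 semitones, so from G2 the target pitch is D4.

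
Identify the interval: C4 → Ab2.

Descending from C4 to Ab2 is the same interval as ascending Ab2 to C4.
A to C spans three letter names (A-B-C), plus an octave — that makes it a tenth of some quality.
Counting semitones, Ab2→C4 is 16, which is the major tenth.
(Equivalently, a compound major third: a major third plus an octave.)

major tenth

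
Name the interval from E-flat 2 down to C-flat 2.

Descending from Eb2 to Cb2 is the same interval as ascending Cb2 to Eb2.
C to E spans three letter names (C-D-E): a third.
The major third spans 4 semitones, and Cb2 to Eb2 is exactly 4 semitones — so this is a major third.

major third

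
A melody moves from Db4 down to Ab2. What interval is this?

perfect eleventh

Descending from Db4 to Ab2 is the same interval as ascending Ab2 to Db4.
A to D spans four letter names (A-B-C-D), plus an octave, so the interval is some kind of eleventh.
Counting semitones, Ab2→Db4 is 17, which is the perfect eleventh.
(Equivalently, a compound perfect fourth: a perfect fourth plus an octave.)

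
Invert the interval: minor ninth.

major 7th

First reduce the compound minor ninth to its simple form, a minor second.
Interval numbers invert to sum to nine: 2 + 7 = 9, so a second inverts to a seventh.
And minor becomes major under inversion, so we get a major seventh.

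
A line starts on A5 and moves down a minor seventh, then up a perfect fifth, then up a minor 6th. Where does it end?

Down a minor seventh from A5: B4 (10 semitones down).
A perfect fifth up from B4 is F#5.
Up a minor sixth from F#5: D6 (8 semitones up).

D6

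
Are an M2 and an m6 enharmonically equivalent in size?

A major second is 2 semitones but a minor sixth is 8 semitones — different sizes.

No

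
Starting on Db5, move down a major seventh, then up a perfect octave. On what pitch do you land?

Ebb5

Down a major seventh from Db5: Ebb4 (11 semitones down).
A perfect octave up from Ebb4 is Ebb5.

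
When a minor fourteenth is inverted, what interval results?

First reduce the compound minor fourteenth to its simple form, a minor seventh.
Inverted interval numbers add to nine, so a seventh pairs with a second (7 + 2 = 9).
Quality inverts too: minor becomes major. That makes the inversion a major second.

M2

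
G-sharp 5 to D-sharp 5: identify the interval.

perfect fourth

Descending from G#5 to D#5 is the same interval as ascending D#5 to G#5.
D to G spans four letter names (D-E-F-G): a fourth.
Counting semitones, D#5→G#5 is 5, which is the perfect fourth.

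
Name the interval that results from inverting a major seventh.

Inverted interval numbers add to nine, so a seventh pairs with a second (7 + 2 = 9).
The quality also flips — major becomes minor — giving a minor second.

minor 2nd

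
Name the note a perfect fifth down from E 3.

Counting five letter names down from E lands on A.
A perfect fifth is 7 semitones; 7 semitones down from E3 gives A2.

A 2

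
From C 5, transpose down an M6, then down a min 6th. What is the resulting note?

Down a major sixth from C5: Eb4 (9 semitones down).
Eb4 down a minor sixth → G3 (8 semitones).

G 3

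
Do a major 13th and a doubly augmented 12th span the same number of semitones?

Both span 21 semitones: a major thirteenth and a doubly augmented twelfth are the same chromatic distance.

Yes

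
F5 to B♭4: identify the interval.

Descending from F5 to Bb4 is the same interval as ascending Bb4 to F5.
B to F spans five letter names (B-C-D-E-F), so the interval is some kind of fifth.
Counting semitones, Bb4→F5 is 7, which is the perfect fifth.

perfect 5th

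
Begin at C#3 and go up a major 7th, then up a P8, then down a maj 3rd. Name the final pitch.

G#4

A major seventh up from C#3 is B#3.
A perfect octave up from B#3 is B#4.
B#4 down a major third → G#4 (4 semitones).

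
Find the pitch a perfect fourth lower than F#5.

C#5

Four letter names down from F: C.
Moving 5 semitones down from F#5 (the size of a perfect fourth) reaches C#5.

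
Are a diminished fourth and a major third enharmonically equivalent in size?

Yes

Both span 4 semitones: a diminished fourth and a major third are the same chromatic distance.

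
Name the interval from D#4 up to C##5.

D to C spans seven letter names (D-E-F-G-A-B-C) — that makes it a seventh of some quality.
The major seventh spans 11 semitones, and D#4 to C##5 is exactly 11 semitones — so this is a major seventh.

major seventh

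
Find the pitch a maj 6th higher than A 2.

The sixth takes the letter from A up to F.
Moving 9 semitones up from A2 (the size of a major sixth) reaches F#3.

F-sharp 3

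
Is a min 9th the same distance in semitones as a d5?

No

13 semitones (minor ninth) vs 6 semitones (diminished fifth): not equal.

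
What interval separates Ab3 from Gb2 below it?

major 9th

Descending from Ab3 to Gb2 is the same interval as ascending Gb2 to Ab3.
G to A spans two letter names (G-A), plus an octave — that makes it a ninth of some quality.
The major ninth spans 14 semitones, and Gb2 to Ab3 is exactly 14 semitones — so this is a major ninth.
(Equivalently, a compound major second: a major second plus an octave.)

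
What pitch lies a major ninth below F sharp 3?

E 2

Two letters down from F (plus an octave) reaches E.
A major ninth is 14 semitones; 14 semitones down from F#3 gives E2.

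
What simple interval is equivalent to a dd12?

Subtracting seven from the interval number removes an octave: 12 − 7 = 5.
That makes a doubly diminished twelfth a compound doubly diminished fifth — an octave plus a doubly diminished fifth.

doubly diminished fifth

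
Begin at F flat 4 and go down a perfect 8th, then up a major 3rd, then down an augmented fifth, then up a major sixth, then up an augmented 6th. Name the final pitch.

G 4

Down a perfect octave from Fb4: Fb3 (12 semitones down).
A major third up from Fb3 is Ab3.
Ab3 down an augmented fifth → Dbb3 (8 semitones).
Dbb3 up a major sixth → Bbb3 (9 semitones).
An augmented sixth up from Bbb3 is G4.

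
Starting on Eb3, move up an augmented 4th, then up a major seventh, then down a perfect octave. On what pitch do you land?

G#3

Up an augmented fourth from Eb3: A3 (6 semitones up).
A major seventh up from A3 is G#4.
G#4 down a perfect octave → G#3 (12 semitones).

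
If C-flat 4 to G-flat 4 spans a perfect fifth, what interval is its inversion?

perfect 4th

The rule of nine gives the new number: 9 − 5 = 4, so a fifth becomes a fourth.
Quality inverts too: perfect stays perfect. That makes the inversion a perfect fourth.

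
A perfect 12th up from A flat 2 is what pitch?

Five letters up from A (plus an octave) reaches E.
Moving 19 semitones up from Ab2 (the size of a perfect twelfth) reaches Eb4.

E flat 4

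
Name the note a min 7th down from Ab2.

Bb1

Counting seven letter names down from A lands on B.
A minor seventh is 10 semitones; 10 semitones down from Ab2 gives Bb1.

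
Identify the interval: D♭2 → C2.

Descending from Db2 to C2 is the same interval as ascending C2 to Db2.
C to D spans two letter names (C-D): a second.
A major second would be 2 semitones, but C2 to Db2 is 1 — one semitone narrower, making it a minor second.

minor second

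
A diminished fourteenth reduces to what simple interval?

Each octave removed subtracts seven from the number: 14 − 7 = 7.
That makes a diminished fourteenth a compound diminished seventh — an octave plus a diminished seventh.

d7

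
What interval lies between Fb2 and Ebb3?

m7

F to E spans seven letter names (F-G-A-B-C-D-E): a seventh.
Fb2 to Ebb3 is 10 semitones, a half step short of the major seventh (11), so this is minor.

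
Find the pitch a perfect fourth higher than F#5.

B5

Counting four letter names up from F lands on B.
A perfect fourth is 5 semitones; 5 semitones up from F#5 gives B5.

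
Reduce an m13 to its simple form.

m6

Each octave removed subtracts seven from the number: 13 − 7 = 6.
Quality carries through unchanged, so the simple form is a minor sixth.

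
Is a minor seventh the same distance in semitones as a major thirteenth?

A minor seventh is 10 semitones but a major thirteenth is 21 semitones — different sizes.

No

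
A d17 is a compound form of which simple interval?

diminished 3rd

Each octave removed subtracts seven from the number: 17 − 14 = 3.
That makes a diminished seventeenth a compound diminished third — 2 octaves plus a diminished third.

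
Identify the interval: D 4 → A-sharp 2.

Descending from D4 to A#2 is the same interval as ascending A#2 to D4.
A to D spans four letter names (A-B-C-D), plus an octave, so the interval is some kind of eleventh.
The perfect eleventh is 17 semitones; here we have 16, one semitone narrower: diminished.
(Equivalently, a compound diminished fourth: a diminished fourth plus an octave.)

diminished eleventh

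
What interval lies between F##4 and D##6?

major thirteenth

F to D spans six letter names (F-G-A-B-C-D), plus an octave — that makes it a thirteenth of some quality.
Counting semitones, F##4→D##6 is 21, which is the major thirteenth.
(Equivalently, a compound major sixth: a major sixth plus an octave.)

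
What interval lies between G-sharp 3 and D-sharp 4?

G to D spans five letter names (G-A-B-C-D) — that makes it a fifth of some quality.
G#3 to D#4 is 7 semitones, matching the perfect fifth exactly, so the quality is perfect.

perfect fifth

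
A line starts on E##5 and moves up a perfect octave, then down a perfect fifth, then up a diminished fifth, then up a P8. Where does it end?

E#7

E##5 up a perfect octave → E##6 (12 semitones).
Down a perfect fifth from E##6: A##5 (7 semitones down).
A diminished fifth up from A##5 is E#6.
A perfect octave up from E#6 is E#7.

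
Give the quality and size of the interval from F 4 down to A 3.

Descending from F4 to A3 is the same interval as ascending A3 to F4.
A to F spans six letter names (A-B-C-D-E-F): a sixth.
A major sixth would be 9 semitones, but A3 to F4 is 8 — one semitone narrower, making it a minor sixth.

minor 6th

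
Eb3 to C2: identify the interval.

Descending from Eb3 to C2 is the same interval as ascending C2 to Eb3.
C to E spans three letter names (C-D-E), plus an octave — that makes it a tenth of some quality.
At 15 semitones, C2→Eb3 falls one short of a major tenth: minor.
(Equivalently, a compound minor third: a minor third plus an octave.)

minor tenth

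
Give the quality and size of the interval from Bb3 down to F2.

perfect 11th

Descending from Bb3 to F2 is the same interval as ascending F2 to Bb3.
F to B spans four letter names (F-G-A-B), plus an octave: an eleventh.
Counting semitones, F2→Bb3 is 17, which is the perfect eleventh.
(Equivalently, a compound perfect fourth: a perfect fourth plus an octave.)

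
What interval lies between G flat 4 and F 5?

G to F spans seven letter names (G-A-B-C-D-E-F) — that makes it a seventh of some quality.
Gb4 to F5 is 11 semitones, matching the major seventh exactly, so the quality is major.

major 7th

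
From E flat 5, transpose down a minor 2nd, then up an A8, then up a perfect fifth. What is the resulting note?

A sharp 6

Eb5 down a minor second → D5 (1 semitone).
An augmented octave up from D5 is D#6.
Up a perfect fifth from D#6: A#6 (7 semitones up).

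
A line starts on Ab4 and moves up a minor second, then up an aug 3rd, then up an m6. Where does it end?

Up a minor second from Ab4: Bbb4 (1 semitone up).
Bbb4 up an augmented third → D5 (5 semitones).
Up a minor sixth from D5: Bb5 (8 semitones up).

Bb5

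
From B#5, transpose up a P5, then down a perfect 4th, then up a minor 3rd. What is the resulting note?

A perfect fifth up from B#5 is F##6.
Down a perfect fourth from F##6: C##6 (5 semitones down).
A minor third up from C##6 is E#6.

E#6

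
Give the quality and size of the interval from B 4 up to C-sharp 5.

major second

B to C spans two letter names (B-C) — that makes it a second of some quality.
B4 to C#5 is 2 semitones, matching the major second exactly, so the quality is major.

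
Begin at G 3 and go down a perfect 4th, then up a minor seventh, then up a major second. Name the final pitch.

D 4

Down a perfect fourth from G3: D3 (5 semitones down).
Up a minor seventh from D3: C4 (10 semitones up).
Up a major second from C4: D4 (2 semitones up).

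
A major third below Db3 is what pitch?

The third takes the letter from D down to B.
A major third spans 4 semitones, so from Db3 the target pitch is Bbb2.

Bbb2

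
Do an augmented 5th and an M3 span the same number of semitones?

No

An augmented fifth is 8 semitones but a major third is 4 semitones — different sizes.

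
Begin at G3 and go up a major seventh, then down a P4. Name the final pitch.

C#4

Up a major seventh from G3: F#4 (11 semitones up).
Down a perfect fourth from F#4: C#4 (5 semitones down).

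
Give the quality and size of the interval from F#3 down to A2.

Descending from F#3 to A2 is the same interval as ascending A2 to F#3.
A to F spans six letter names (A-B-C-D-E-F), so the interval is some kind of sixth.
Counting semitones, A2→F#3 is 9, which is the major sixth.

major sixth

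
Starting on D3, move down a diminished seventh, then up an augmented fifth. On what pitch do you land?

Down a diminished seventh from D3: E#2 (9 semitones down).
An augmented fifth up from E#2 is B##2.

B##2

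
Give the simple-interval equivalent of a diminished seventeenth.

Take out 2 octaves (14 from the number): 17 − 14 = 3.
That makes a diminished seventeenth a compound diminished third — 2 octaves plus a diminished third.

diminished 3rd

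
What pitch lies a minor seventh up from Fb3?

Ebb4

Seven letter names up from F: E.
Moving 10 semitones up from Fb3 (the size of a minor seventh) reaches Ebb4.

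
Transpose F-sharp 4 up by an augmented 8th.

F-double-sharp 5

An octave keeps the letter name F, an octave up from F.
An augmented octave is 13 semitones; 13 semitones up from F#4 gives F##5.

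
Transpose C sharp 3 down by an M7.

The seventh takes the letter from C down to D.
A major seventh is 11 semitones; 11 semitones down from C#3 gives D2.

D 2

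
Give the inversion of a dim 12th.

First reduce the compound diminished twelfth to its simple form, a diminished fifth.
Interval numbers invert to sum to nine: 5 + 4 = 9, so a fifth inverts to a fourth.
Quality inverts too: diminished becomes augmented. That makes the inversion an augmented fourth.

augmented 4th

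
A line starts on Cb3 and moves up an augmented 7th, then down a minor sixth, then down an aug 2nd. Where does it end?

An augmented seventh up from Cb3 is B3.
A minor sixth down from B3 is D#3.
Down an augmented second from D#3: C3 (3 semitones down).

C3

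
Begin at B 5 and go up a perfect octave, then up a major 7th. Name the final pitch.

A sharp 7

A perfect octave up from B5 is B6.
B6 up a major seventh → A#7 (11 semitones).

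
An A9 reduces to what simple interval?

A2

Subtracting seven from the interval number removes an octave: 9 − 7 = 2.
So an augmented ninth is an octave plus an augmented second. The quality is unchanged.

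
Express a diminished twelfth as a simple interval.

d5

Subtracting seven from the interval number removes an octave: 12 − 7 = 5.
So a diminished twelfth is an octave plus a diminished fifth. The quality is unchanged.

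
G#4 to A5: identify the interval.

m9

G to A spans two letter names (G-A), plus an octave — that makes it a ninth of some quality.
G#4 to A5 is 13 semitones, a half step short of the major ninth (14), so this is minor.
(Equivalently, a compound minor second: a minor second plus an octave.)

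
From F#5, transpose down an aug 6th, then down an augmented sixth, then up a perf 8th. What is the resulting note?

Cbb5

An augmented sixth down from F#5 is Ab4.
Down an augmented sixth from Ab4: Cbb4 (10 semitones down).
Up a perfect octave from Cbb4: Cbb5 (12 semitones up).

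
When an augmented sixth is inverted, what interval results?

Interval numbers invert to sum to nine: 6 + 3 = 9, so a sixth inverts to a third.
And augmented becomes diminished under inversion, so we get a diminished third.

d3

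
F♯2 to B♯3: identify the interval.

augmented 11th

F to B spans four letter names (F-G-A-B), plus an octave — that makes it an eleventh of some quality.
F#2 to B#3 spans 18 semitones — one semitone wider than the perfect eleventh (17) — giving an augmented eleventh.
(Equivalently, a compound augmented fourth: an augmented fourth plus an octave.)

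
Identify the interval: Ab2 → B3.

A to B spans two letter names (A-B), plus an octave, so the interval is some kind of ninth.
Ab2 to B3 spans 15 semitones — one semitone wider than the major ninth (14) — giving an augmented ninth.
(Equivalently, a compound augmented second: an augmented second plus an octave.)

augmented ninth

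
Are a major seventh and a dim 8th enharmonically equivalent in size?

Yes

Both span 11 semitones: a major seventh and a diminished octave are the same chromatic distance.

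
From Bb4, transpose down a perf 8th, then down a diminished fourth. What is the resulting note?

F#3

Down a perfect octave from Bb4: Bb3 (12 semitones down).
Bb3 down a diminished fourth → F#3 (4 semitones).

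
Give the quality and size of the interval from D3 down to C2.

major ninth

Descending from D3 to C2 is the same interval as ascending C2 to D3.
C to D spans two letter names (C-D), plus an octave, so the interval is some kind of ninth.
The major ninth spans 14 semitones, and C2 to D3 is exactly 14 semitones — so this is a major ninth.
(Equivalently, a compound major second: a major second plus an octave.)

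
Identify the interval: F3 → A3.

major third

F to A spans three letter names (F-G-A) — that makes it a third of some quality.
F3 to A3 is 4 semitones, matching the major third exactly, so the quality is major.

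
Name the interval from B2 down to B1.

Descending from B2 to B1 is the same interval as ascending B1 to B2.
B to B is the same letter name, plus an octave — that makes it an octave of some quality.
B1 to B2 is 12 semitones, matching the perfect octave exactly, so the quality is perfect.

P8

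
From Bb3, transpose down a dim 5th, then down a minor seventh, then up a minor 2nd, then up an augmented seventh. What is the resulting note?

F##3

A diminished fifth down from Bb3 is E3.
Down a minor seventh from E3: F#2 (10 semitones down).
Up a minor second from F#2: G2 (1 semitone up).
An augmented seventh up from G2 is F##3.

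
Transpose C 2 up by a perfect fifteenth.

The letter stays C (same as the start), shifted two octaves up.
A perfect fifteenth spans 24 semitones, so from C2 the target pitch is C4.

C 4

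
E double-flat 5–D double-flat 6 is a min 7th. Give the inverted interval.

major second

The rule of nine gives the new number: 9 − 7 = 2, so a seventh becomes a second.
The quality also flips — minor becomes major — giving a major second.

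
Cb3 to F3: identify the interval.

A4

C to F spans four letter names (C-D-E-F), so the interval is some kind of fourth.
Cb3 to F3 spans 6 semitones — one semitone wider than the perfect fourth (5) — giving an augmented fourth.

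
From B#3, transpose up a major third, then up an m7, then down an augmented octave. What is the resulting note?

B#3 up a major third → D##4 (4 semitones).
D##4 up a minor seventh → C##5 (10 semitones).
C##5 down an augmented octave → C#4 (13 semitones).

C#4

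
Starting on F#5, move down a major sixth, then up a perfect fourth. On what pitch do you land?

F#5 down a major sixth → A4 (9 semitones).
A perfect fourth up from A4 is D5.

D5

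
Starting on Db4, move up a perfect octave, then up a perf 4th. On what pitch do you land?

Gb5

Up a perfect octave from Db4: Db5 (12 semitones up).
Db5 up a perfect fourth → Gb5 (5 semitones).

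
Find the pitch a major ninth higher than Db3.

Two letters up from D (plus an octave) reaches E.
A major ninth is 14 semitones; 14 semitones up from Db3 gives Eb4.

Eb4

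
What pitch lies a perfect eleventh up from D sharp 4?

The eleventh's letter: D up four letter names plus an octave → G.
A perfect eleventh spans 17 semitones, so from D#4 the target pitch is G#5.

G sharp 5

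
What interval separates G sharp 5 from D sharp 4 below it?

Descending from G#5 to D#4 is the same interval as ascending D#4 to G#5.
D to G spans four letter names (D-E-F-G), plus an octave: an eleventh.
Counting semitones, D#4→G#5 is 17, which is the perfect eleventh.
(Equivalently, a compound perfect fourth: a perfect fourth plus an octave.)

perfect 11th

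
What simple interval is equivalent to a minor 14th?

minor 7th

Subtracting seven from the interval number removes an octave: 14 − 7 = 7.
Quality carries through unchanged, so the simple form is a minor seventh.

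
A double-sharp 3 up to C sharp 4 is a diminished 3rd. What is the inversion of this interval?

augmented 6th

The rule of nine gives the new number: 9 − 3 = 6, so a third becomes a sixth.
And diminished becomes augmented under inversion, so we get an augmented sixth.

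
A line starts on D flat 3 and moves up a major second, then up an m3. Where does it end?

Db3 up a major second → Eb3 (2 semitones).
A minor third up from Eb3 is Gb3.

G flat 3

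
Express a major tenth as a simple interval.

major 3rd

Subtracting seven from the interval number removes an octave: 10 − 7 = 3.
So a major tenth is an octave plus a major third. The quality is unchanged.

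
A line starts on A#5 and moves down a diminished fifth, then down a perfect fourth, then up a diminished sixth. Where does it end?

F#5

Down a diminished fifth from A#5: D##5 (6 semitones down).
D##5 down a perfect fourth → A##4 (5 semitones).
A diminished sixth up from A##4 is F#5.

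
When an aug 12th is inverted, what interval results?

First reduce the compound augmented twelfth to its simple form, an augmented fifth.
Inverted interval numbers add to nine, so a fifth pairs with a fourth (5 + 4 = 9).
And augmented becomes diminished under inversion, so we get a diminished fourth.

diminished fourth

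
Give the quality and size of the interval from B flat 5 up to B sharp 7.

B to B is the same letter name, plus 2 octaves — that makes it a fifteenth of some quality.
Bb5 to B#7 spans 26 semitones — two semitones wider than the perfect fifteenth (24) — giving a doubly augmented fifteenth.
(Equivalently, a compound doubly augmented octave: a doubly augmented octave plus an octave.)

doubly augmented 15th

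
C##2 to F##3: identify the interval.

perfect 11th

C to F spans four letter names (C-D-E-F), plus an octave — that makes it an eleventh of some quality.
The perfect eleventh spans 17 semitones, and C##2 to F##3 is exactly 17 semitones — so this is a perfect eleventh.
(Equivalently, a compound perfect fourth: a perfect fourth plus an octave.)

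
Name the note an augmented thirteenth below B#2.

D1

The thirteenth's letter: B down six letter names plus an octave → D.
An augmented thirteenth spans 22 semitones, so from B#2 the target pitch is D1.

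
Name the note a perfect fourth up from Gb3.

Cb4

Four letter names up from G: C.
Moving 5 semitones up from Gb3 (the size of a perfect fourth) reaches Cb4.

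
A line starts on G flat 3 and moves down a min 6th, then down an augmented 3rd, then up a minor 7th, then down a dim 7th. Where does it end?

Down a minor sixth from Gb3: Bb2 (8 semitones down).
Down an augmented third from Bb2: Gbb2 (5 semitones down).
Gbb2 up a minor seventh → Fbb3 (10 semitones).
Fbb3 down a diminished seventh → Gb2 (9 semitones).

G flat 2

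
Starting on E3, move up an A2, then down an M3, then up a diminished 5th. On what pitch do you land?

A3

An augmented second up from E3 is F##3.
Down a major third from F##3: D#3 (4 semitones down).
Up a diminished fifth from D#3: A3 (6 semitones up).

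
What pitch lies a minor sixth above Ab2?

The sixth takes the letter from A up to F.
A minor sixth is 8 semitones; 8 semitones up from Ab2 gives Fb3.

Fb3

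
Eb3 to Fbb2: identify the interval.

Descending from Eb3 to Fbb2 is the same interval as ascending Fbb2 to Eb3.
F to E spans seven letter names (F-G-A-B-C-D-E), so the interval is some kind of seventh.
The major seventh is 11 semitones; here we have 12, one semitone wider: augmented.

A7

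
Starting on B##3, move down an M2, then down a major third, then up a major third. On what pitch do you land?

B##3 down a major second → A##3 (2 semitones).
Down a major third from A##3: F##3 (4 semitones down).
Up a major third from F##3: A##3 (4 semitones up).

A##3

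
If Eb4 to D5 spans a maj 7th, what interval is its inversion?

minor 2nd

The rule of nine gives the new number: 9 − 7 = 2, so a seventh becomes a second.
And major becomes minor under inversion, so we get a minor second.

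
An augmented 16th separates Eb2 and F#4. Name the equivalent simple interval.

Each octave removed subtracts seven from the number: 16 − 14 = 2.
So an augmented sixteenth is 2 octaves plus an augmented second. The quality is unchanged.

augmented second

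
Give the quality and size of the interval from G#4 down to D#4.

perfect 4th

Descending from G#4 to D#4 is the same interval as ascending D#4 to G#4.
D to G spans four letter names (D-E-F-G), so the interval is some kind of fourth.
Counting semitones, D#4→G#4 is 5, which is the perfect fourth.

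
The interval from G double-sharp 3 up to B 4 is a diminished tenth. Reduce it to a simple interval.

d3

Each octave removed subtracts seven from the number: 10 − 7 = 3.
That makes a diminished tenth a compound diminished third — an octave plus a diminished third.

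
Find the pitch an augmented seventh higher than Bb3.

Seven letter names up from B: A.
An augmented seventh is 12 semitones; 12 semitones up from Bb3 gives A#4.

A#4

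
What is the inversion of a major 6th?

minor third

Interval numbers invert to sum to nine: 6 + 3 = 9, so a sixth inverts to a third.
And major becomes minor under inversion, so we get a minor third.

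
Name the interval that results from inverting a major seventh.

minor second

The rule of nine gives the new number: 9 − 7 = 2, so a seventh becomes a second.
The quality also flips — major becomes minor — giving a minor second.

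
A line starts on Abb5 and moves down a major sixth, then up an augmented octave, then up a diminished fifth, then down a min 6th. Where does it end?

Bbb5

A major sixth down from Abb5 is Cbb5.
An augmented octave up from Cbb5 is Cb6.
A diminished fifth up from Cb6 is Gbb6.
Gbb6 down a minor sixth → Bbb5 (8 semitones).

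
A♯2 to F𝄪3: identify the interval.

M6

A to F spans six letter names (A-B-C-D-E-F) — that makes it a sixth of some quality.
The major sixth spans 9 semitones, and A#2 to F##3 is exactly 9 semitones — so this is a major sixth.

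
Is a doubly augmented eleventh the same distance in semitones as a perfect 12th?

Yes

A doubly augmented eleventh spans 19 semitones, and a perfect twelfth also spans 19 semitones — they're enharmonic.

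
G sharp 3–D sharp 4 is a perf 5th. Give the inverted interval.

P4

Interval numbers invert to sum to nine: 5 + 4 = 9, so a fifth inverts to a fourth.
The quality also flips — perfect stays perfect — giving a perfect fourth.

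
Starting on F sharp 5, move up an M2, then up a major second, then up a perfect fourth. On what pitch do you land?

F#5 up a major second → G#5 (2 semitones).
Up a major second from G#5: A#5 (2 semitones up).
Up a perfect fourth from A#5: D#6 (5 semitones up).

D sharp 6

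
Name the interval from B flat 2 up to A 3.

M7

B to A spans seven letter names (B-C-D-E-F-G-A), so the interval is some kind of seventh.
The major seventh spans 11 semitones, and Bb2 to A3 is exactly 11 semitones — so this is a major seventh.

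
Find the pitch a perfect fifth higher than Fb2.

Counting five letter names up from F lands on C.
A perfect fifth is 7 semitones; 7 semitones up from Fb2 gives Cb3.

Cb3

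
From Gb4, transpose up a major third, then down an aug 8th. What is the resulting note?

Bbb3

A major third up from Gb4 is Bb4.
An augmented octave down from Bb4 is Bbb3.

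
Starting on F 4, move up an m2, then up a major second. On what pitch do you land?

F4 up a minor second → Gb4 (1 semitone).
A major second up from Gb4 is Ab4.

A flat 4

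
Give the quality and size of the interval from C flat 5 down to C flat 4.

perfect octave

Descending from Cb5 to Cb4 is the same interval as ascending Cb4 to Cb5.
C to C is the same letter name, plus an octave, so the interval is some kind of octave.
Cb4 to Cb5 is 12 semitones, matching the perfect octave exactly, so the quality is perfect.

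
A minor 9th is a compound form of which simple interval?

Subtracting seven from the interval number removes an octave: 9 − 7 = 2.
Quality carries through unchanged, so the simple form is a minor second.

minor 2nd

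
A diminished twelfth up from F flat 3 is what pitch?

C double-flat 5

Counting five letter names plus an octave up from F lands on C.
A diminished twelfth is 18 semitones; 18 semitones up from Fb3 gives Cbb5.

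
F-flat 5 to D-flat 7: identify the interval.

M13

F to D spans six letter names (F-G-A-B-C-D), plus an octave: a thirteenth.
Counting semitones, Fb5→Db7 is 21, which is the major thirteenth.
(Equivalently, a compound major sixth: a major sixth plus an octave.)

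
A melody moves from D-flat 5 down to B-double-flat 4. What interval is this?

M3

Descending from Db5 to Bbb4 is the same interval as ascending Bbb4 to Db5.
B to D spans three letter names (B-C-D), so the interval is some kind of third.
The major third spans 4 semitones, and Bbb4 to Db5 is exactly 4 semitones — so this is a major third.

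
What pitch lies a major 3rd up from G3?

B3

Three letter names up from G: B.
Moving 4 semitones up from G3 (the size of a major third) reaches B3.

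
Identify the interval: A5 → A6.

A to A is the same letter name, plus an octave — that makes it an octave of some quality.
A5 to A6 is 12 semitones, matching the perfect octave exactly, so the quality is perfect.

perfect 8th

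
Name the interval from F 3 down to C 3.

Descending from F3 to C3 is the same interval as ascending C3 to F3.
C to F spans four letter names (C-D-E-F): a fourth.
C3 to F3 is 5 semitones, matching the perfect fourth exactly, so the quality is perfect.

perfect 4th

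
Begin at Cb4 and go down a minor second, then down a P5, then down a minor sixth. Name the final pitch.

G2

Down a minor second from Cb4: Bb3 (1 semitone down).
Down a perfect fifth from Bb3: Eb3 (7 semitones down).
A minor sixth down from Eb3 is G2.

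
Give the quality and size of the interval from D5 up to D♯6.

augmented octave

D to D is the same letter name, plus an octave, so the interval is some kind of octave.
D5 to D#6 spans 13 semitones — one semitone wider than the perfect octave (12) — giving an augmented octave.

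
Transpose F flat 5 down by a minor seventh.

G flat 4

Counting seven letter names down from F lands on G.
A minor seventh is 10 semitones; 10 semitones down from Fb5 gives Gb4.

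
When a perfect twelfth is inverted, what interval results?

perfect 4th

First reduce the compound perfect twelfth to its simple form, a perfect fifth.
Interval numbers invert to sum to nine: 5 + 4 = 9, so a fifth inverts to a fourth.
And perfect stays perfect under inversion, so we get a perfect fourth.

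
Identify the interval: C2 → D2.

M2

C to D spans two letter names (C-D), so the interval is some kind of second.
C2 to D2 is 2 semitones, matching the major second exactly, so the quality is major.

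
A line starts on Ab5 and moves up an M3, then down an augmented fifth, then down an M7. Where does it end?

Gbb4

Ab5 up a major third → C6 (4 semitones).
An augmented fifth down from C6 is Fb5.
Fb5 down a major seventh → Gbb4 (11 semitones).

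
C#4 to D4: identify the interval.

m2

C to D spans two letter names (C-D): a second.
A major second would be 2 semitones, but C#4 to D4 is 1 — one semitone narrower, making it a minor second.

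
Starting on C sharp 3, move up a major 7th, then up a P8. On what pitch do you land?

C#3 up a major seventh → B#3 (11 semitones).
A perfect octave up from B#3 is B#4.

B sharp 4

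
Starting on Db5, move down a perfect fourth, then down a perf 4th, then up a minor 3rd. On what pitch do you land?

Gb4

Db5 down a perfect fourth → Ab4 (5 semitones).
Ab4 down a perfect fourth → Eb4 (5 semitones).
Eb4 up a minor third → Gb4 (3 semitones).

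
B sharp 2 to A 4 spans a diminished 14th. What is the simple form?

diminished 7th

Subtracting seven from the interval number removes an octave: 14 − 7 = 7.
Quality carries through unchanged, so the simple form is a diminished seventh.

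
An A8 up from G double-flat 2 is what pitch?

G flat 3

The letter stays G (same as the start), shifted an octave up.
An augmented octave is 13 semitones; 13 semitones up from Gbb2 gives Gb3.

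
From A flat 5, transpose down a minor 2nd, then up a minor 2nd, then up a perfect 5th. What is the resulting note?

A minor second down from Ab5 is G5.
Up a minor second from G5: Ab5 (1 semitone up).
Up a perfect fifth from Ab5: Eb6 (7 semitones up).

E flat 6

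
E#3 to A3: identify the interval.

E to A spans four letter names (E-F-G-A), so the interval is some kind of fourth.
The perfect fourth is 5 semitones; here we have 4, one semitone narrower: diminished.

diminished 4th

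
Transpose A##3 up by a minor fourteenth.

G##5

Counting seven letter names plus an octave up from A lands on G.
Moving 22 semitones up from A##3 (the size of a minor fourteenth) reaches G##5.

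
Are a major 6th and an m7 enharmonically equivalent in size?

A major sixth is 9 semitones but a minor seventh is 10 semitones — different sizes.

No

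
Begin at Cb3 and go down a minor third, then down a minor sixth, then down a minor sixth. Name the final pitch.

E1

A minor third down from Cb3 is Ab2.
A minor sixth down from Ab2 is C2.
A minor sixth down from C2 is E1.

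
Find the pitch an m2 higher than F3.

Gb3

The second takes the letter from F up to G.
Moving 1 semitone up from F3 (the size of a minor second) reaches Gb3.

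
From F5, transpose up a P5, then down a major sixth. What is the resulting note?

F5 up a perfect fifth → C6 (7 semitones).
Down a major sixth from C6: Eb5 (9 semitones down).

Eb5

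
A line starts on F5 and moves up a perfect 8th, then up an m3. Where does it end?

Ab6

A perfect octave up from F5 is F6.
F6 up a minor third → Ab6 (3 semitones).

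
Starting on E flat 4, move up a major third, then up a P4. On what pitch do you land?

Up a major third from Eb4: G4 (4 semitones up).
G4 up a perfect fourth → C5 (5 semitones).

C 5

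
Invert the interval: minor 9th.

First reduce the compound minor ninth to its simple form, a minor second.
Interval numbers invert to sum to nine: 2 + 7 = 9, so a second inverts to a seventh.
Quality inverts too: minor becomes major. That makes the inversion a major seventh.

M7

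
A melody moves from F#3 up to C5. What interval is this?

d12

F to C spans five letter names (F-G-A-B-C), plus an octave — that makes it a twelfth of some quality.
F#3 to C5 spans 18 semitones — one semitone narrower than the perfect twelfth (19) — giving a diminished twelfth.
(Equivalently, a compound diminished fifth: a diminished fifth plus an octave.)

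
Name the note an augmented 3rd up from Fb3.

A3

The third takes the letter from F up to A.
Moving 5 semitones up from Fb3 (the size of an augmented third) reaches A3.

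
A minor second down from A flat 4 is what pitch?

G 4

Counting two letter names down from A lands on G.
A minor second is 1 semitone; 1 semitone down from Ab4 gives G4.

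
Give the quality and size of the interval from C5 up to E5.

C to E spans three letter names (C-D-E), so the interval is some kind of third.
C5 to E5 is 4 semitones, matching the major third exactly, so the quality is major.

major 3rd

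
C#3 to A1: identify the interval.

major tenth

Descending from C#3 to A1 is the same interval as ascending A1 to C#3.
A to C spans three letter names (A-B-C), plus an octave — that makes it a tenth of some quality.
The major tenth spans 16 semitones, and A1 to C#3 is exactly 16 semitones — so this is a major tenth.
(Equivalently, a compound major third: a major third plus an octave.)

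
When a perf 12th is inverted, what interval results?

perfect fourth

First reduce the compound perfect twelfth to its simple form, a perfect fifth.
Inverted interval numbers add to nine, so a fifth pairs with a fourth (5 + 4 = 9).
And perfect stays perfect under inversion, so we get a perfect fourth.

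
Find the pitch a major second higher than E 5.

Two letter names up from E: F.
Moving 2 semitones up from E5 (the size of a major second) reaches F#5.

F sharp 5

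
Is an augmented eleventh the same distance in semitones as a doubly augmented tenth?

An augmented eleventh = 18 semitones = a doubly augmented tenth; enharmonically equal.

Yes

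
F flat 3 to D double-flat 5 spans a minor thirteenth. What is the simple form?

minor sixth

Subtracting seven from the interval number removes an octave: 13 − 7 = 6.
Quality carries through unchanged, so the simple form is a minor sixth.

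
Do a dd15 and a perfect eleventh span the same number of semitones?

A doubly diminished fifteenth is 22 semitones but a perfect eleventh is 17 semitones — different sizes.

No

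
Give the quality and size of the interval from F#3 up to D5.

m13

F to D spans six letter names (F-G-A-B-C-D), plus an octave: a thirteenth.
A major thirteenth would be 21 semitones, but F#3 to D5 is 20 — one semitone narrower, making it a minor thirteenth.
(Equivalently, a compound minor sixth: a minor sixth plus an octave.)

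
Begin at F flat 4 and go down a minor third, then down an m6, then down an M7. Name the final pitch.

G flat 2

Down a minor third from Fb4: Db4 (3 semitones down).
Db4 down a minor sixth → F3 (8 semitones).
F3 down a major seventh → Gb2 (11 semitones).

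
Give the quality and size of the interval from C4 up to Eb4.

C to E spans three letter names (C-D-E) — that makes it a third of some quality.
C4 to Eb4 is 3 semitones, a half step short of the major third (4), so this is minor.

minor third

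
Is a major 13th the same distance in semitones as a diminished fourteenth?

Yes

Both span 21 semitones: a major thirteenth and a diminished fourteenth are the same chromatic distance.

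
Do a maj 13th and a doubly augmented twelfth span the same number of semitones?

A major thirteenth = 21 semitones = a doubly augmented twelfth; enharmonically equal.

Yes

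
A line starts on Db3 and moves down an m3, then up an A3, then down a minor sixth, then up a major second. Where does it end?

Down a minor third from Db3: Bb2 (3 semitones down).
Bb2 up an augmented third → D#3 (5 semitones).
D#3 down a minor sixth → F##2 (8 semitones).
A major second up from F##2 is G##2.

G##2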